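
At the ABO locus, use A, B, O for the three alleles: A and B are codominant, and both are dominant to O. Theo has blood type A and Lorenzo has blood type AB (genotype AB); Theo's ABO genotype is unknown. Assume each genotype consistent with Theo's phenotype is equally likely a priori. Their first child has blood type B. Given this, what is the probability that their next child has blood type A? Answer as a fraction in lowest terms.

Possible genotypes: Theo ∈ {AA, AO}; Lorenzo ∈ {AB}.
Weight each parental genotype pair by prior × P(type-B child):
  AO × AB: posterior weight 1; P(next child type A) = 1/2.
Weighted sum = 1/2.

1/2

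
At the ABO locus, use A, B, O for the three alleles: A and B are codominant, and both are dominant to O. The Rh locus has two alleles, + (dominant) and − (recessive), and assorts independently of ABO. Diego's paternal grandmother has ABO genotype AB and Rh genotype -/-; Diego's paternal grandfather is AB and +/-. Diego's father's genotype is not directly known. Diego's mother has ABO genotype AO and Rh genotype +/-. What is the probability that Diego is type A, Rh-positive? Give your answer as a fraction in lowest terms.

Diego's father's ABO genotype from AB × AB: 1/4 AA, 1/2 AB, 1/4 BB.
Crossing each possibility with the mother AO and summing P(type A): 1/4·1 + 1/2·1/2 + 1/4·0 = 1/2.
Similarly for Rh via the father's Rh distribution: P(Rh+) = 5/8.
Independent loci: 1/2 × 5/8 = 5/16.

5/16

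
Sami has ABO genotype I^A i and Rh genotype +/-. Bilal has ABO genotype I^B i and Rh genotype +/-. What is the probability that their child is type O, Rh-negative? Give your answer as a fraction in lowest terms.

ABO cross I^A i × I^B i → offspring phenotypes: 1/4 O, 1/4 A, 1/4 B, 1/4 AB.
Rh cross +/- × +/- → 3/4 Rh+, 1/4 Rh-.
Independent loci: P(type O, Rh-negative) = 1/4 × 1/4 = 1/16.

1/16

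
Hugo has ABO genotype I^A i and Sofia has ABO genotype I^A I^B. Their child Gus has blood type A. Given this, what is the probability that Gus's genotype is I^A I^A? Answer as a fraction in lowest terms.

Cross I^A i × I^A I^B → 1/4 I^A I^A, 1/4 I^A I^B, 1/4 I^A i, 1/4 I^B i.
Type-A genotypes among offspring: I^A I^A (1/4), I^A i (1/4); total 1/2.
P(I^A I^A | type A) = (1/4) / (1/2) = 1/2.

1/2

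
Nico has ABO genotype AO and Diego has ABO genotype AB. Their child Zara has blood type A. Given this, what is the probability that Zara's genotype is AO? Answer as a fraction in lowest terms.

Cross AO × AB → 1/4 AA, 1/4 AB, 1/4 AO, 1/4 BO.
Type-A genotypes among offspring: AA (1/4), AO (1/4); total 1/2.
P(AO | type A) = (1/4) / (1/2) = 1/2.

1/2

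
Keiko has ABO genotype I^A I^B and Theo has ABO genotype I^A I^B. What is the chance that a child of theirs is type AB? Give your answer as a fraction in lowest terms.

ABO cross I^A I^B × I^A I^B → offspring phenotypes: 1/4 A, 1/4 B, 1/2 AB.
So P(type AB) = 1/2.

1/2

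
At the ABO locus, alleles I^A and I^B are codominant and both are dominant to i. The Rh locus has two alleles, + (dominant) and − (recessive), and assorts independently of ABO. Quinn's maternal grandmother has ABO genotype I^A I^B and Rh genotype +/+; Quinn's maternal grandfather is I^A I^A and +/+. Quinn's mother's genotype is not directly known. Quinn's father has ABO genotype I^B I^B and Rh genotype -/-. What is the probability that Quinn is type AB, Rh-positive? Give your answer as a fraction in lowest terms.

3/4

Quinn's mother's ABO genotype from I^A I^B × I^A I^A: 1/2 I^A I^A, 1/2 I^A I^B.
Crossing each possibility with the father I^B I^B and summing P(type AB): 1/2·1 + 1/2·1/2 = 3/4.
Similarly for Rh via the mother's Rh distribution: P(Rh+) = 1.
Independent loci: 3/4 × 1 = 3/4.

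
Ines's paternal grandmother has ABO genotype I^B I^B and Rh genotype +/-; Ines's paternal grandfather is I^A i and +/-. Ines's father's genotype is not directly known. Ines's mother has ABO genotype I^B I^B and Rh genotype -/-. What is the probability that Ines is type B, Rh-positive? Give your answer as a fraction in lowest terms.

3/8

Ines's father's ABO genotype from I^B I^B × I^A i: 1/2 I^A I^B, 1/2 I^B i.
Crossing each possibility with the mother I^B I^B and summing P(type B): 1/2·1/2 + 1/2·1 = 3/4.
Similarly for Rh via the father's Rh distribution: P(Rh+) = 1/2.
Independent loci: 3/4 × 1/2 = 3/8.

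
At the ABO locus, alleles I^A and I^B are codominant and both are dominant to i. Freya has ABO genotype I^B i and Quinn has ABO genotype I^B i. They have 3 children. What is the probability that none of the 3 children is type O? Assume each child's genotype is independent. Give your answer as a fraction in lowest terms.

27/64

ABO cross I^B i × I^B i → 1/4 O, 3/4 B.
So P(type O) = 1/4 per child.
P(not type O) = 3/4 for one child; (3/4)^3 = 27/64.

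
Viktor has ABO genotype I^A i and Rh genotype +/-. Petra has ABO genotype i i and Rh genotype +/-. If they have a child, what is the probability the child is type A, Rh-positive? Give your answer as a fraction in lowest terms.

ABO cross I^A i × i i → offspring phenotypes: 1/2 O, 1/2 A.
Rh cross +/- × +/- → 3/4 Rh+, 1/4 Rh-.
Independent loci: P(type A, Rh-positive) = 1/2 × 3/4 = 3/8.

3/8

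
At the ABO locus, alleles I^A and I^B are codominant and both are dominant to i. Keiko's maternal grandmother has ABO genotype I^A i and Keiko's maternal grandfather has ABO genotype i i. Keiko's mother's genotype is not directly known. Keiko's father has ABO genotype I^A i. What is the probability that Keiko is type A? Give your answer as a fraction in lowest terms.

Keiko's mother's ABO genotype from I^A i × i i: 1/2 I^A i, 1/2 i i.
Crossing each possibility with the father I^A i and summing P(type A): 1/2·3/4 + 1/2·1/2 = 5/8.

5/8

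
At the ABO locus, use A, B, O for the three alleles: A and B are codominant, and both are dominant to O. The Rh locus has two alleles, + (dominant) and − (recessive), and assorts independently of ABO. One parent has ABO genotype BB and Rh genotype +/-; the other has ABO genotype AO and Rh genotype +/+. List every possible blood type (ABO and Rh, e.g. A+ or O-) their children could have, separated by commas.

Gametes from BB × AO give offspring ABO genotypes AB, BO, i.e. phenotypes B, AB.
Rh cross +/- × +/+ → phenotypes Rh+.
Combining independently: B+, AB+.

B+, AB+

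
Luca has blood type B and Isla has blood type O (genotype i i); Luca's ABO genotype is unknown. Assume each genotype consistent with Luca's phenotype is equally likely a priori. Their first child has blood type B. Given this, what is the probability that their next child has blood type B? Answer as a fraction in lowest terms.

5/6

Possible genotypes: Luca ∈ {I^B I^B, I^B i}; Isla ∈ {i i}.
Weight each parental genotype pair by prior × P(type-B child):
  I^B I^B × i i: posterior weight 2/3; P(next child type B) = 1.
  I^B i × i i: posterior weight 1/3; P(next child type B) = 1/2.
Weighted sum = 5/6.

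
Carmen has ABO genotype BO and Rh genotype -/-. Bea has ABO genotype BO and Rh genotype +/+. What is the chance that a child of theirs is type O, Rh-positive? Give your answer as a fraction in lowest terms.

1/4

ABO cross BO × BO → offspring phenotypes: 1/4 O, 3/4 B.
Rh cross -/- × +/+ → 1 Rh+.
Independent loci: P(type O, Rh-positive) = 1/4 × 1 = 1/4.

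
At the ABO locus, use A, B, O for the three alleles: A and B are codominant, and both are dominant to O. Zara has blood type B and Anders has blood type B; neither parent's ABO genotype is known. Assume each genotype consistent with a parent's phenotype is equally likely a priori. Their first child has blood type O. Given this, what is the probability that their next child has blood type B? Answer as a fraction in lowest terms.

Possible genotypes: Zara ∈ {BB, BO}; Anders ∈ {BB, BO}.
Weight each parental genotype pair by prior × P(type-O child):
  BO × BO: posterior weight 1; P(next child type B) = 3/4.
Weighted sum = 3/4.

3/4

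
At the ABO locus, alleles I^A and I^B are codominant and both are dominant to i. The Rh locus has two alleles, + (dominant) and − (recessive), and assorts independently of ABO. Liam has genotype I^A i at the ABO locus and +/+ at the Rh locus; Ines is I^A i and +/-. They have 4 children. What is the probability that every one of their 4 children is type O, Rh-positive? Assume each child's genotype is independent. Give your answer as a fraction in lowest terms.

1/256

ABO cross I^A i × I^A i → 1/4 O, 3/4 A.
Rh cross +/+ × +/- → 1 Rh+; so P(type O, Rh-positive) = 1/4 × 1 = 1/4 per child.
All 4 independent: (1/4)^4 = 1/256.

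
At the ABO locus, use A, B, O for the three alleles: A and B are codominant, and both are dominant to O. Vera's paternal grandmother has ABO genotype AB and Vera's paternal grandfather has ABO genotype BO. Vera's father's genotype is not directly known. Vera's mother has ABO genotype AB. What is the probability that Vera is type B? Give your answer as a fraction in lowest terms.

3/8

Vera's father's ABO genotype from AB × BO: 1/4 AB, 1/4 AO, 1/4 BB, 1/4 BO.
Crossing each possibility with the mother AB and summing P(type B): 1/4·1/4 + 1/4·1/4 + 1/4·1/2 + 1/4·1/2 = 3/8.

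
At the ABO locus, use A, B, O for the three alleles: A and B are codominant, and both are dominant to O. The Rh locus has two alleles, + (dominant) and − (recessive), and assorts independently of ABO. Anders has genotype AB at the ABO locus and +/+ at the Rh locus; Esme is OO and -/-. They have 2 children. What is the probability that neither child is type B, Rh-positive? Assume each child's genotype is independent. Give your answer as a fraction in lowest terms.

ABO cross AB × OO → 1/2 A, 1/2 B.
Rh cross +/+ × -/- → 1 Rh+; so P(type B, Rh-positive) = 1/2 × 1 = 1/2 per child.
P(not type B, Rh-positive) = 1/2 for one child; (1/2)^2 = 1/4.

1/4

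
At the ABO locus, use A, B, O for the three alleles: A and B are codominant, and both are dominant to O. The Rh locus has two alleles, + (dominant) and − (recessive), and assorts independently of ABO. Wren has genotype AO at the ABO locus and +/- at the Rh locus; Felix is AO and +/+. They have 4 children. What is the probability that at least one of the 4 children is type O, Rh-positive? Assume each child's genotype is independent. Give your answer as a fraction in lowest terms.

175/256

ABO cross AO × AO → 1/4 O, 3/4 A.
Rh cross +/- × +/+ → 1 Rh+; so P(type O, Rh-positive) = 1/4 × 1 = 1/4 per child.
P(none) = (3/4)^4 = 81/256; P(at least one) = 1 − 81/256 = 175/256.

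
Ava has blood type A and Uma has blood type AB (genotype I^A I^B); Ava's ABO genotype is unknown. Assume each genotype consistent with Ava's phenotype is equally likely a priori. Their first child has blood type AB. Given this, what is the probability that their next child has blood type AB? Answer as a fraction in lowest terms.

5/12

Possible genotypes: Ava ∈ {I^A I^A, I^A i}; Uma ∈ {I^A I^B}.
Weight each parental genotype pair by prior × P(type-AB child):
  I^A I^A × I^A I^B: posterior weight 2/3; P(next child type AB) = 1/2.
  I^A i × I^A I^B: posterior weight 1/3; P(next child type AB) = 1/4.
Weighted sum = 5/12.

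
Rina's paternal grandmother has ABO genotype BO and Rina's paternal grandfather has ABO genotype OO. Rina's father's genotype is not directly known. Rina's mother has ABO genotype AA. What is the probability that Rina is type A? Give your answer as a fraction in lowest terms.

3/4

Rina's father's ABO genotype from BO × OO: 1/2 BO, 1/2 OO.
Crossing each possibility with the mother AA and summing P(type A): 1/2·1/2 + 1/2·1 = 3/4.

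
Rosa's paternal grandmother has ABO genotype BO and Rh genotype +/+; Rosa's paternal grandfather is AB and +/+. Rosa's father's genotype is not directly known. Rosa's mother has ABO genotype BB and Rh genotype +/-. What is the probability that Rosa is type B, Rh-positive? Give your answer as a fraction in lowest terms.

3/4

Rosa's father's ABO genotype from BO × AB: 1/4 AB, 1/4 AO, 1/4 BB, 1/4 BO.
Crossing each possibility with the mother BB and summing P(type B): 1/4·1/2 + 1/4·1/2 + 1/4·1 + 1/4·1 = 3/4.
Similarly for Rh via the father's Rh distribution: P(Rh+) = 1.
Independent loci: 3/4 × 1 = 3/4.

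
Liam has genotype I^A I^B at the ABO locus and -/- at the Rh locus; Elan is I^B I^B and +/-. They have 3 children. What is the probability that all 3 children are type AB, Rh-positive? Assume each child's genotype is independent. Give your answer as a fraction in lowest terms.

1/64

ABO cross I^A I^B × I^B I^B → 1/2 B, 1/2 AB.
Rh cross -/- × +/- → 1/2 Rh+, 1/2 Rh-; so P(type AB, Rh-positive) = 1/2 × 1/2 = 1/4 per child.
All 3 independent: (1/4)^3 = 1/64.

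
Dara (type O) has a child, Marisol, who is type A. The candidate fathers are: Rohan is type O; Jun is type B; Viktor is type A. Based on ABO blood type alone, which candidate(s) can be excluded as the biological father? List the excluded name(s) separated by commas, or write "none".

Rohan, Jun

A candidate is excluded only if no genotype consistent with his phenotype could produce a type A child with a type O mother.
Rohan (type O): no genotype consistent with that phenotype can produce a type-A child with a type-O mother.
Jun (type B): no genotype consistent with that phenotype can produce a type-A child with a type-O mother.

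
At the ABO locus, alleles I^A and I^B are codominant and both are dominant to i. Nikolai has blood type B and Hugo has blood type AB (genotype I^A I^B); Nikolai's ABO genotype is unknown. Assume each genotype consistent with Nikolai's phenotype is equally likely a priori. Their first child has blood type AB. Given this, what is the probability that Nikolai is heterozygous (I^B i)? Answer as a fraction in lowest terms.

1/3

Possible genotypes: Nikolai ∈ {I^B I^B, I^B i}; Hugo ∈ {I^A I^B}.
Weight each parental genotype pair by prior × P(type-AB child):
  I^B I^B × I^A I^B: posterior weight 2/3.
  I^B i × I^A I^B: posterior weight 1/3.
Sum the posterior weight over pairs where Nikolai is I^B i: 1/3.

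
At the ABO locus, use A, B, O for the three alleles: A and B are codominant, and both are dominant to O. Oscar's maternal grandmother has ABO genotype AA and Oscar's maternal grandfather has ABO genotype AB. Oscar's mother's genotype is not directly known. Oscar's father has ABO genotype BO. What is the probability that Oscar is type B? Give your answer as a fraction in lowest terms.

1/4

Oscar's mother's ABO genotype from AA × AB: 1/2 AA, 1/2 AB.
Crossing each possibility with the father BO and summing P(type B): 1/2·0 + 1/2·1/2 = 1/4.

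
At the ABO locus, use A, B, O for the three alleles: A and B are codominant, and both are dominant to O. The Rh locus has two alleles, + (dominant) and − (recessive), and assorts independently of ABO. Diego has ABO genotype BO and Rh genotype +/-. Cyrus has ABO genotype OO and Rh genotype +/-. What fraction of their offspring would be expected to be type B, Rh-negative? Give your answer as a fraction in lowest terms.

ABO cross BO × OO → offspring phenotypes: 1/2 O, 1/2 B.
Rh cross +/- × +/- → 3/4 Rh+, 1/4 Rh-.
Independent loci: P(type B, Rh-negative) = 1/2 × 1/4 = 1/8.

1/8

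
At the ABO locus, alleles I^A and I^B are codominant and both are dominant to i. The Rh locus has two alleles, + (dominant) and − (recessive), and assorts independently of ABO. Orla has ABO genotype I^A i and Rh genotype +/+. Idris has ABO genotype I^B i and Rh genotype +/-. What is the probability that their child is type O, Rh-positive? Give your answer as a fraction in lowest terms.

1/4

ABO cross I^A i × I^B i → offspring phenotypes: 1/4 O, 1/4 A, 1/4 B, 1/4 AB.
Rh cross +/+ × +/- → 1 Rh+.
Independent loci: P(type O, Rh-positive) = 1/4 × 1 = 1/4.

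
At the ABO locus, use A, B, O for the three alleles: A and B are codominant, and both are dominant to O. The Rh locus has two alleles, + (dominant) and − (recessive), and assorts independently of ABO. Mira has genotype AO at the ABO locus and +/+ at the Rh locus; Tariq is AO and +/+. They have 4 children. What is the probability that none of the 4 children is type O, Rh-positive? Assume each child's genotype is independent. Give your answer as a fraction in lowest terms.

81/256

ABO cross AO × AO → 1/4 O, 3/4 A.
Rh cross +/+ × +/+ → 1 Rh+; so P(type O, Rh-positive) = 1/4 × 1 = 1/4 per child.
P(not type O, Rh-positive) = 3/4 for one child; (3/4)^4 = 81/256.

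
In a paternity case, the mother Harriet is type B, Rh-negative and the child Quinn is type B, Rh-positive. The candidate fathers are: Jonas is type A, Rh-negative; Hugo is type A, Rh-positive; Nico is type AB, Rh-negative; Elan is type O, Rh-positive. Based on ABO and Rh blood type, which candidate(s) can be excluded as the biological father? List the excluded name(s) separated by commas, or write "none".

A candidate is excluded only if no genotype consistent with his phenotype could produce a type B, Rh-positive child with a type B, Rh-negative mother.
Jonas (type A, Rh-): no genotype consistent with that phenotype can produce a type-B Rh+ child with a type-B mother.
Nico (type AB, Rh-): no genotype consistent with that phenotype can produce a type-B Rh+ child with a type-B mother.

Jonas, Nico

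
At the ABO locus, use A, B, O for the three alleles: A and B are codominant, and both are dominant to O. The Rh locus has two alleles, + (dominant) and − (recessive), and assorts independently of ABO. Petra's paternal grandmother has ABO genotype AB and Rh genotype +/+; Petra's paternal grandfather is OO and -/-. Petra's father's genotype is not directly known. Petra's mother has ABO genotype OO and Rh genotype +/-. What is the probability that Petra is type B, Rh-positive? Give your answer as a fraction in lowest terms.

Petra's father's ABO genotype from AB × OO: 1/2 AO, 1/2 BO.
Crossing each possibility with the mother OO and summing P(type B): 1/2·0 + 1/2·1/2 = 1/4.
Similarly for Rh via the father's Rh distribution: P(Rh+) = 3/4.
Independent loci: 1/4 × 3/4 = 3/16.

3/16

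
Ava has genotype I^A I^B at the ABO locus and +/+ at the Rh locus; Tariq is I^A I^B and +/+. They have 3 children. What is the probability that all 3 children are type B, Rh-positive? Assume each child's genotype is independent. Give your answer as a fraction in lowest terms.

1/64

ABO cross I^A I^B × I^A I^B → 1/4 A, 1/4 B, 1/2 AB.
Rh cross +/+ × +/+ → 1 Rh+; so P(type B, Rh-positive) = 1/4 × 1 = 1/4 per child.
All 3 independent: (1/4)^3 = 1/64.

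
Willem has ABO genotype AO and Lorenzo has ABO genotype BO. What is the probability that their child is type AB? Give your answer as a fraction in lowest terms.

1/4

ABO cross AO × BO → offspring phenotypes: 1/4 O, 1/4 A, 1/4 B, 1/4 AB.
So P(type AB) = 1/4.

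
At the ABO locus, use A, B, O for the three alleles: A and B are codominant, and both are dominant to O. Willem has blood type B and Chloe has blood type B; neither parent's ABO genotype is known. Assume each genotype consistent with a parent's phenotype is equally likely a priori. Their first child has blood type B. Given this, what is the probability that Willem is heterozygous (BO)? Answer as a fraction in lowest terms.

7/15

Possible genotypes: Willem ∈ {BB, BO}; Chloe ∈ {BB, BO}.
Weight each parental genotype pair by prior × P(type-B child):
  BB × BB: posterior weight 4/15.
  BB × BO: posterior weight 4/15.
  BO × BB: posterior weight 4/15.
  BO × BO: posterior weight 1/5.
Sum the posterior weight over pairs where Willem is BO: 7/15.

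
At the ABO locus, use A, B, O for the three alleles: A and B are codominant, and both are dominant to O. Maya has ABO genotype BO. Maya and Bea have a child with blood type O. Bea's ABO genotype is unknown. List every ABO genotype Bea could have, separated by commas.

For each candidate genotype of Bea, check whether crossing it with BO can produce every observed child phenotype.
  AA → possible child types {A, AB} ✗
  AB → possible child types {A, B, AB} ✗
  AO → possible child types {O, A, B, AB} ✓
  BB → possible child types {B} ✗
  BO → possible child types {O, B} ✓
  OO → possible child types {O, B} ✓

AO, BO, OO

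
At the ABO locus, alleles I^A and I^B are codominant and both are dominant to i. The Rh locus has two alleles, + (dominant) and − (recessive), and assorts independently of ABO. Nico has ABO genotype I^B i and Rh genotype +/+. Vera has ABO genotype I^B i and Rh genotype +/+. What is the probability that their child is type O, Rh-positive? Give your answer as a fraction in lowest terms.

1/4

ABO cross I^B i × I^B i → offspring phenotypes: 1/4 O, 3/4 B.
Rh cross +/+ × +/+ → 1 Rh+.
Independent loci: P(type O, Rh-positive) = 1/4 × 1 = 1/4.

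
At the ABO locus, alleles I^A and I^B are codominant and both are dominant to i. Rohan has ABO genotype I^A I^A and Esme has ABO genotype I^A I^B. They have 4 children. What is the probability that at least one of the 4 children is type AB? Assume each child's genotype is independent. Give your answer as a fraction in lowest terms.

ABO cross I^A I^A × I^A I^B → 1/2 A, 1/2 AB.
So P(type AB) = 1/2 per child.
P(none) = (1/2)^4 = 1/16; P(at least one) = 1 − 1/16 = 15/16.

15/16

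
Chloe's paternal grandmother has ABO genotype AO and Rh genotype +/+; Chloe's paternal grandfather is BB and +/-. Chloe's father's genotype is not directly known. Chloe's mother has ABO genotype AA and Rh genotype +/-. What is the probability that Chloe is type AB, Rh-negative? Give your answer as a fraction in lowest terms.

Chloe's father's ABO genotype from AO × BB: 1/2 AB, 1/2 BO.
Crossing each possibility with the mother AA and summing P(type AB): 1/2·1/2 + 1/2·1/2 = 1/2.
Similarly for Rh via the father's Rh distribution: P(Rh-) = 1/8.
Independent loci: 1/2 × 1/8 = 1/16.

1/16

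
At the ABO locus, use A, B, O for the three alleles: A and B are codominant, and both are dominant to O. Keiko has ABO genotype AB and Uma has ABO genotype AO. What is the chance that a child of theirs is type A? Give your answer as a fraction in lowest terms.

1/2

ABO cross AB × AO → offspring phenotypes: 1/2 A, 1/4 B, 1/4 AB.
So P(type A) = 1/2.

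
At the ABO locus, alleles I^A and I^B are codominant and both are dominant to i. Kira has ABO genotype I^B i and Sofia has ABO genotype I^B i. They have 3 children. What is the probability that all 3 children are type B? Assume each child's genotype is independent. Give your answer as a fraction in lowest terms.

27/64

ABO cross I^B i × I^B i → 1/4 O, 3/4 B.
So P(type B) = 3/4 per child.
All 3 independent: (3/4)^3 = 27/64.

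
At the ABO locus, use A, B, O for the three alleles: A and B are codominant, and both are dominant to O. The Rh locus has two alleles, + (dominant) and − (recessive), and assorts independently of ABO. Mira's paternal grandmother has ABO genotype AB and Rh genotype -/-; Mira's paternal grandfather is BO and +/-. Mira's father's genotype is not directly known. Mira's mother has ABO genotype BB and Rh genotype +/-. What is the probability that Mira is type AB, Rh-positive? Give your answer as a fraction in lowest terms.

5/32

Mira's father's ABO genotype from AB × BO: 1/4 AB, 1/4 AO, 1/4 BB, 1/4 BO.
Crossing each possibility with the mother BB and summing P(type AB): 1/4·1/2 + 1/4·1/2 + 1/4·0 + 1/4·0 = 1/4.
Similarly for Rh via the father's Rh distribution: P(Rh+) = 5/8.
Independent loci: 1/4 × 5/8 = 5/32.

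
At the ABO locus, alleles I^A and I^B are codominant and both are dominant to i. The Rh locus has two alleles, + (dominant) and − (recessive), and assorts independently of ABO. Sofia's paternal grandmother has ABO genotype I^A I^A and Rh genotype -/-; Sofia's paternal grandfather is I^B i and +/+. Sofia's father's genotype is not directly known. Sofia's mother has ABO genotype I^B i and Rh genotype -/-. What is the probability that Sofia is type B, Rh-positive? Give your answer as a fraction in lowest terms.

3/16

Sofia's father's ABO genotype from I^A I^A × I^B i: 1/2 I^A I^B, 1/2 I^A i.
Crossing each possibility with the mother I^B i and summing P(type B): 1/2·1/2 + 1/2·1/4 = 3/8.
Similarly for Rh via the father's Rh distribution: P(Rh+) = 1/2.
Independent loci: 3/8 × 1/2 = 3/16.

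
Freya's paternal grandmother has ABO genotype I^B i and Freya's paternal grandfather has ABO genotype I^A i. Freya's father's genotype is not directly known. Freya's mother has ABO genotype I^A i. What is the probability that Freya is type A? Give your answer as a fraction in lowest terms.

Freya's father's ABO genotype from I^B i × I^A i: 1/4 I^A I^B, 1/4 I^A i, 1/4 I^B i, 1/4 i i.
Crossing each possibility with the mother I^A i and summing P(type A): 1/4·1/2 + 1/4·3/4 + 1/4·1/4 + 1/4·1/2 = 1/2.

1/2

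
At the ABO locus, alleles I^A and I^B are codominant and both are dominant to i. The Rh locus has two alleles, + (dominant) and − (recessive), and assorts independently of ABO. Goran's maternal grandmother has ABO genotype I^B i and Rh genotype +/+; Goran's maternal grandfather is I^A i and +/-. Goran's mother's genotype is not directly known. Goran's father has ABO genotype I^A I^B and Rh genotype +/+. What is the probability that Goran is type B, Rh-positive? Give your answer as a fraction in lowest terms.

Goran's mother's ABO genotype from I^B i × I^A i: 1/4 I^A I^B, 1/4 I^A i, 1/4 I^B i, 1/4 i i.
Crossing each possibility with the father I^A I^B and summing P(type B): 1/4·1/4 + 1/4·1/4 + 1/4·1/2 + 1/4·1/2 = 3/8.
Similarly for Rh via the mother's Rh distribution: P(Rh+) = 1.
Independent loci: 3/8 × 1 = 3/8.

3/8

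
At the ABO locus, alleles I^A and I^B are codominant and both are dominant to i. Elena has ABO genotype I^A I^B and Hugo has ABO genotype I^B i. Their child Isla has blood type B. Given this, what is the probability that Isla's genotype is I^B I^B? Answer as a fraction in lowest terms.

Cross I^A I^B × I^B i → 1/4 I^A I^B, 1/4 I^A i, 1/4 I^B I^B, 1/4 I^B i.
Type-B genotypes among offspring: I^B I^B (1/4), I^B i (1/4); total 1/2.
P(I^B I^B | type B) = (1/4) / (1/2) = 1/2.

1/2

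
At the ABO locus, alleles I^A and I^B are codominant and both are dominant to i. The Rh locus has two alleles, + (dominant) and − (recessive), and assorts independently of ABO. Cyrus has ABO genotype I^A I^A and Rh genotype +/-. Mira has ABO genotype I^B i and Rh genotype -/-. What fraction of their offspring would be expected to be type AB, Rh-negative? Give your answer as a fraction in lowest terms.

ABO cross I^A I^A × I^B i → offspring phenotypes: 1/2 A, 1/2 AB.
Rh cross +/- × -/- → 1/2 Rh+, 1/2 Rh-.
Independent loci: P(type AB, Rh-negative) = 1/2 × 1/2 = 1/4.

1/4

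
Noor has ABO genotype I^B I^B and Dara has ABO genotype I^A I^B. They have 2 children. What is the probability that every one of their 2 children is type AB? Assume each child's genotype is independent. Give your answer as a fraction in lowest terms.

ABO cross I^B I^B × I^A I^B → 1/2 B, 1/2 AB.
So P(type AB) = 1/2 per child.
All 2 independent: (1/2)^2 = 1/4.

1/4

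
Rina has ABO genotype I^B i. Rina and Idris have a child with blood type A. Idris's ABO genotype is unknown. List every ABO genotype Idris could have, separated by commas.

For each candidate genotype of Idris, check whether crossing it with I^B i can produce every observed child phenotype.
  I^A I^A → possible child types {A, AB} ✓
  I^A I^B → possible child types {A, B, AB} ✓
  I^A i → possible child types {O, A, B, AB} ✓
  I^B I^B → possible child types {B} ✗
  I^B i → possible child types {O, B} ✗
  i i → possible child types {O, B} ✗

I^A I^A, I^A I^B, I^A i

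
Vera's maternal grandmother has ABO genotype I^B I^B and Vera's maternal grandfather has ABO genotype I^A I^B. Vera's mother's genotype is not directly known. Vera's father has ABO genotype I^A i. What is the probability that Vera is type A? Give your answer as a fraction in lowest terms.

1/4

Vera's mother's ABO genotype from I^B I^B × I^A I^B: 1/2 I^A I^B, 1/2 I^B I^B.
Crossing each possibility with the father I^A i and summing P(type A): 1/2·1/2 + 1/2·0 = 1/4.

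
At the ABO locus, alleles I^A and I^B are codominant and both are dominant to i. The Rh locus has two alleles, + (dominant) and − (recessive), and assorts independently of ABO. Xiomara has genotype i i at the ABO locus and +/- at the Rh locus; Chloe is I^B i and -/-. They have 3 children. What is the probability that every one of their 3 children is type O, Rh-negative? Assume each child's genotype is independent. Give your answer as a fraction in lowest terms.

1/64

ABO cross i i × I^B i → 1/2 O, 1/2 B.
Rh cross +/- × -/- → 1/2 Rh+, 1/2 Rh-; so P(type O, Rh-negative) = 1/2 × 1/2 = 1/4 per child.
All 3 independent: (1/4)^3 = 1/64.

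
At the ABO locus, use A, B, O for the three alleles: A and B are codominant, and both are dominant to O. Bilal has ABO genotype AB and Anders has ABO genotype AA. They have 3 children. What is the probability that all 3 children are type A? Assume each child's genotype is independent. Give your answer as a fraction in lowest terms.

ABO cross AB × AA → 1/2 A, 1/2 AB.
So P(type A) = 1/2 per child.
All 3 independent: (1/2)^3 = 1/8.

1/8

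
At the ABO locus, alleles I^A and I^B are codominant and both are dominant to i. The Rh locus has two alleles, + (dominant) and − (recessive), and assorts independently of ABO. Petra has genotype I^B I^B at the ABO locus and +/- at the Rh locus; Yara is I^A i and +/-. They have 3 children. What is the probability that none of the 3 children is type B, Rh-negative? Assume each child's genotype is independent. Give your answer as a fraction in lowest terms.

343/512

ABO cross I^B I^B × I^A i → 1/2 B, 1/2 AB.
Rh cross +/- × +/- → 3/4 Rh+, 1/4 Rh-; so P(type B, Rh-negative) = 1/2 × 1/4 = 1/8 per child.
P(not type B, Rh-negative) = 7/8 for one child; (7/8)^3 = 343/512.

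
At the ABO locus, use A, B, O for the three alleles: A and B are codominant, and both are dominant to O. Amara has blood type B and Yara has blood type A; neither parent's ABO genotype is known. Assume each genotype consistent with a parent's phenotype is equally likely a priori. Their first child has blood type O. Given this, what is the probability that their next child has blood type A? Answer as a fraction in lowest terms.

Possible genotypes: Amara ∈ {BB, BO}; Yara ∈ {AA, AO}.
Weight each parental genotype pair by prior × P(type-O child):
  BO × AO: posterior weight 1; P(next child type A) = 1/4.
Weighted sum = 1/4.

1/4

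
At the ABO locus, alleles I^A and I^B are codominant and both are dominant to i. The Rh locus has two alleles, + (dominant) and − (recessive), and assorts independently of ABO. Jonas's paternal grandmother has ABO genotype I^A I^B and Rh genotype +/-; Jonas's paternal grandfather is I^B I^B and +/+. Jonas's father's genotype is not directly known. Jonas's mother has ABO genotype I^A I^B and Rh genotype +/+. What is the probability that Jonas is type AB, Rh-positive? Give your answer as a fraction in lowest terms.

Jonas's father's ABO genotype from I^A I^B × I^B I^B: 1/2 I^A I^B, 1/2 I^B I^B.
Crossing each possibility with the mother I^A I^B and summing P(type AB): 1/2·1/2 + 1/2·1/2 = 1/2.
Similarly for Rh via the father's Rh distribution: P(Rh+) = 1.
Independent loci: 1/2 × 1 = 1/2.

1/2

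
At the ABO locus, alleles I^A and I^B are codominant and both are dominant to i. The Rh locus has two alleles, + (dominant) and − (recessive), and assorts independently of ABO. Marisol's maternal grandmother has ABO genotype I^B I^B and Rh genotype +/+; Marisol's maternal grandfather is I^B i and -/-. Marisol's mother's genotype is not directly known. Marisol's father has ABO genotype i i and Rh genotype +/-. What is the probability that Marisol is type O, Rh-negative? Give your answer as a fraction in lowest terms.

1/16

Marisol's mother's ABO genotype from I^B I^B × I^B i: 1/2 I^B I^B, 1/2 I^B i.
Crossing each possibility with the father i i and summing P(type O): 1/2·0 + 1/2·1/2 = 1/4.
Similarly for Rh via the mother's Rh distribution: P(Rh-) = 1/4.
Independent loci: 1/4 × 1/4 = 1/16.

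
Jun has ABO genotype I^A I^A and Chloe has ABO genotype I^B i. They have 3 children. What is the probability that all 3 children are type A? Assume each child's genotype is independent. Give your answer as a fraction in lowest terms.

1/8

ABO cross I^A I^A × I^B i → 1/2 A, 1/2 AB.
So P(type A) = 1/2 per child.
All 3 independent: (1/2)^3 = 1/8.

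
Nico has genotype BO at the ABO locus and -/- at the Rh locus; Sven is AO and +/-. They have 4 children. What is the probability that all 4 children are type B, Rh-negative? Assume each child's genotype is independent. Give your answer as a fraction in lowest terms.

ABO cross BO × AO → 1/4 O, 1/4 A, 1/4 B, 1/4 AB.
Rh cross -/- × +/- → 1/2 Rh+, 1/2 Rh-; so P(type B, Rh-negative) = 1/4 × 1/2 = 1/8 per child.
All 4 independent: (1/8)^4 = 1/4096.

1/4096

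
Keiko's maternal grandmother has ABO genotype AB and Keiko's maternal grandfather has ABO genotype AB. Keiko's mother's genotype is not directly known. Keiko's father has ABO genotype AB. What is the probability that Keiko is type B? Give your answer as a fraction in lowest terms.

Keiko's mother's ABO genotype from AB × AB: 1/4 AA, 1/2 AB, 1/4 BB.
Crossing each possibility with the father AB and summing P(type B): 1/4·0 + 1/2·1/4 + 1/4·1/2 = 1/4.

1/4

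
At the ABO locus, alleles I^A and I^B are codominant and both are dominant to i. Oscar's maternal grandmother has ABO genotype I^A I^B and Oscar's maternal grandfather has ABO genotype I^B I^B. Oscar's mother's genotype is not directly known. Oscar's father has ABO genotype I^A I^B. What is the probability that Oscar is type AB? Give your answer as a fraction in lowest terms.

Oscar's mother's ABO genotype from I^A I^B × I^B I^B: 1/2 I^A I^B, 1/2 I^B I^B.
Crossing each possibility with the father I^A I^B and summing P(type AB): 1/2·1/2 + 1/2·1/2 = 1/2.

1/2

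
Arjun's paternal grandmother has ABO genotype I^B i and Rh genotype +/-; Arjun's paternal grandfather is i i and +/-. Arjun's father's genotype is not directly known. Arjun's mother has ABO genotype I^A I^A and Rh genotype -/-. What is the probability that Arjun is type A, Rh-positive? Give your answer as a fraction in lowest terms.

Arjun's father's ABO genotype from I^B i × i i: 1/2 I^B i, 1/2 i i.
Crossing each possibility with the mother I^A I^A and summing P(type A): 1/2·1/2 + 1/2·1 = 3/4.
Similarly for Rh via the father's Rh distribution: P(Rh+) = 1/2.
Independent loci: 3/4 × 1/2 = 3/8.

3/8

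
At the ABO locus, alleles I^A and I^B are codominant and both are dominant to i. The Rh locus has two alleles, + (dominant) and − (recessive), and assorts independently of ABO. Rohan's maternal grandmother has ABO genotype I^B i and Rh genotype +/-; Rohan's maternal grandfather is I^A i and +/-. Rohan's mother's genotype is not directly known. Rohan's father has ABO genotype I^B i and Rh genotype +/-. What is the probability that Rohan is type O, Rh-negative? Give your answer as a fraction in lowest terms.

Rohan's mother's ABO genotype from I^B i × I^A i: 1/4 I^A I^B, 1/4 I^A i, 1/4 I^B i, 1/4 i i.
Crossing each possibility with the father I^B i and summing P(type O): 1/4·0 + 1/4·1/4 + 1/4·1/4 + 1/4·1/2 = 1/4.
Similarly for Rh via the mother's Rh distribution: P(Rh-) = 1/4.
Independent loci: 1/4 × 1/4 = 1/16.

1/16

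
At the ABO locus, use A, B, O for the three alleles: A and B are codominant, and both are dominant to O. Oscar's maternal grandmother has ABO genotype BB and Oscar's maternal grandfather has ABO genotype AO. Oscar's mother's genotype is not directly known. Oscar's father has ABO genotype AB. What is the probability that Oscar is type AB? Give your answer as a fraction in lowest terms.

3/8

Oscar's mother's ABO genotype from BB × AO: 1/2 AB, 1/2 BO.
Crossing each possibility with the father AB and summing P(type AB): 1/2·1/2 + 1/2·1/4 = 3/8.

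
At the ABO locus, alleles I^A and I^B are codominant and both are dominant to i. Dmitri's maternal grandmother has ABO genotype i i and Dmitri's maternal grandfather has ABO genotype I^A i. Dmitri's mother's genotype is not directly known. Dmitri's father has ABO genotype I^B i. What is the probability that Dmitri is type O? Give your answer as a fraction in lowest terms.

3/8

Dmitri's mother's ABO genotype from i i × I^A i: 1/2 I^A i, 1/2 i i.
Crossing each possibility with the father I^B i and summing P(type O): 1/2·1/4 + 1/2·1/2 = 3/8.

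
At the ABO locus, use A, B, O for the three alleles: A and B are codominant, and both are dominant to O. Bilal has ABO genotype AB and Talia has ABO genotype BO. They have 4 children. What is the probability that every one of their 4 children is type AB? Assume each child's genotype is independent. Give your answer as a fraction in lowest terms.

1/256

ABO cross AB × BO → 1/4 A, 1/2 B, 1/4 AB.
So P(type AB) = 1/4 per child.
All 4 independent: (1/4)^4 = 1/256.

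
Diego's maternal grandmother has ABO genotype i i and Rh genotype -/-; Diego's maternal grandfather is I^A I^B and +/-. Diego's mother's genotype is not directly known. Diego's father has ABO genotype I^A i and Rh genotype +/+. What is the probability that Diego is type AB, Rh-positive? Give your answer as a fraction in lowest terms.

1/8

Diego's mother's ABO genotype from i i × I^A I^B: 1/2 I^A i, 1/2 I^B i.
Crossing each possibility with the father I^A i and summing P(type AB): 1/2·0 + 1/2·1/4 = 1/8.
Similarly for Rh via the mother's Rh distribution: P(Rh+) = 1.
Independent loci: 1/8 × 1 = 1/8.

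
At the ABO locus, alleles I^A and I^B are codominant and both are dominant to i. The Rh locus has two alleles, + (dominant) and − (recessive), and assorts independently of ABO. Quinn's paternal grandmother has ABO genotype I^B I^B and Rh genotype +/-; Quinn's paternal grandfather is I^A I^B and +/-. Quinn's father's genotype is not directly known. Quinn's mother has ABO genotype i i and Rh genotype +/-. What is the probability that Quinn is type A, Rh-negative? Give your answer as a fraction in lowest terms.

1/16

Quinn's father's ABO genotype from I^B I^B × I^A I^B: 1/2 I^A I^B, 1/2 I^B I^B.
Crossing each possibility with the mother i i and summing P(type A): 1/2·1/2 + 1/2·0 = 1/4.
Similarly for Rh via the father's Rh distribution: P(Rh-) = 1/4.
Independent loci: 1/4 × 1/4 = 1/16.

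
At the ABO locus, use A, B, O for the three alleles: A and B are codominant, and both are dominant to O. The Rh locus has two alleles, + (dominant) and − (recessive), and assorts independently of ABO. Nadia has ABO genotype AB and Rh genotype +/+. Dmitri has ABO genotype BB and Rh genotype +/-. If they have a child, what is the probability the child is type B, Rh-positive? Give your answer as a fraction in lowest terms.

1/2

ABO cross AB × BB → offspring phenotypes: 1/2 B, 1/2 AB.
Rh cross +/+ × +/- → 1 Rh+.
Independent loci: P(type B, Rh-positive) = 1/2 × 1 = 1/2.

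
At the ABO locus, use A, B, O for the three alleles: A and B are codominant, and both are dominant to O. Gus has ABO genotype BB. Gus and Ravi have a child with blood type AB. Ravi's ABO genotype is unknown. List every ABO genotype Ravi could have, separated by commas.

For each candidate genotype of Ravi, check whether crossing it with BB can produce every observed child phenotype.
  AA → possible child types {AB} ✓
  AB → possible child types {B, AB} ✓
  AO → possible child types {B, AB} ✓
  BB → possible child types {B} ✗
  BO → possible child types {B} ✗
  OO → possible child types {B} ✗

AA, AB, AO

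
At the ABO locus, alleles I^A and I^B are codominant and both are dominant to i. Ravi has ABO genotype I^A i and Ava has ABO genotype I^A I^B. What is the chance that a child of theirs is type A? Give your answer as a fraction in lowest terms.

ABO cross I^A i × I^A I^B → offspring phenotypes: 1/2 A, 1/4 B, 1/4 AB.
So P(type A) = 1/2.

1/2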